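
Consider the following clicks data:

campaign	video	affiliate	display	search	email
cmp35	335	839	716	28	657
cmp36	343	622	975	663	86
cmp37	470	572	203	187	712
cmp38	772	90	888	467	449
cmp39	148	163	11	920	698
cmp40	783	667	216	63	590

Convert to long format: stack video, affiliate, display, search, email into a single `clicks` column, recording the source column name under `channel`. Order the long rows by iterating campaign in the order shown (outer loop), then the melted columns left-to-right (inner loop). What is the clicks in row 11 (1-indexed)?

470

30 rows total (6 × 5). Row 11: index ⌊(11-1)/5⌋ = 2 into campaign → cmp37; (11-1) mod 5 = 0 into the melted columns → video.
So row 11 is (cmp37, video, 470); clicks = 470.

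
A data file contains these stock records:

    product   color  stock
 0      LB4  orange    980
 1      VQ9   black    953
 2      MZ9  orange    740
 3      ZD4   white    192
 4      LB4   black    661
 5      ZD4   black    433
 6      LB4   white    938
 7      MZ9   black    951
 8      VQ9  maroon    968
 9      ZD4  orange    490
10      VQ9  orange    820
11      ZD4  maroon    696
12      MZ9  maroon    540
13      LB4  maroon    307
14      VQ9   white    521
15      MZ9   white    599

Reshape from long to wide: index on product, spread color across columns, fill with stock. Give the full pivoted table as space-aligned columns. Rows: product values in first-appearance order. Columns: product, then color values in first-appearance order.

product  orange  black  white  maroon
LB4      980     661    938    307   
VQ9      820     953    521    968   
MZ9      740     951    599    540   
ZD4      490     433    192    696   

Columns: product plus the 4 distinct color values (orange, black, white, maroon).
For example, row LB4 column orange takes stock=980 from the long row (LB4, orange).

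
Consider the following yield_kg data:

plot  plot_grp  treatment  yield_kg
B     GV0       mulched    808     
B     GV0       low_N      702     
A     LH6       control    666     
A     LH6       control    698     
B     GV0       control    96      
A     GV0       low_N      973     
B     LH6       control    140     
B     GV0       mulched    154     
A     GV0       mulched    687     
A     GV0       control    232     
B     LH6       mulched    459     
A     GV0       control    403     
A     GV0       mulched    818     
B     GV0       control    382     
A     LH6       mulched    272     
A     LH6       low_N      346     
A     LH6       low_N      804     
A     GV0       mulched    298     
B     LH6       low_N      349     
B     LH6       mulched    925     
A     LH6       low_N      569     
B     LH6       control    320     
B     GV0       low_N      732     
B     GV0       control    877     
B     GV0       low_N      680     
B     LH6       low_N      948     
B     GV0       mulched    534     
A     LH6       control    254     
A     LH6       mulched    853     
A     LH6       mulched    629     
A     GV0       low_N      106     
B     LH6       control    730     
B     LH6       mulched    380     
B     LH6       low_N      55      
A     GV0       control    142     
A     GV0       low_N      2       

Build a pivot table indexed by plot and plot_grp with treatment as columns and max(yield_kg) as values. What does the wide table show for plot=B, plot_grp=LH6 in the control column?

Rows with plot=B, plot_grp=LH6 and treatment=control: yield_kg values are 140, 320, 730.
max(140, 320, 730) = 730.

730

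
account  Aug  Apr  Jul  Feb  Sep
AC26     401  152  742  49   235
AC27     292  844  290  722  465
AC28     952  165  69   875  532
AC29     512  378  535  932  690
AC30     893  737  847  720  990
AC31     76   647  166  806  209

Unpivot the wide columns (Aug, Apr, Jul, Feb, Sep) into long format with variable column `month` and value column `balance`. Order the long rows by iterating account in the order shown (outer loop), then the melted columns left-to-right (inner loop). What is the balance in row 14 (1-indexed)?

30 rows total (6 × 5). Row 14: index ⌊(14-1)/5⌋ = 2 into account → AC28; (14-1) mod 5 = 3 into the melted columns → Feb.
So row 14 is (AC28, Feb, 875); balance = 875.

875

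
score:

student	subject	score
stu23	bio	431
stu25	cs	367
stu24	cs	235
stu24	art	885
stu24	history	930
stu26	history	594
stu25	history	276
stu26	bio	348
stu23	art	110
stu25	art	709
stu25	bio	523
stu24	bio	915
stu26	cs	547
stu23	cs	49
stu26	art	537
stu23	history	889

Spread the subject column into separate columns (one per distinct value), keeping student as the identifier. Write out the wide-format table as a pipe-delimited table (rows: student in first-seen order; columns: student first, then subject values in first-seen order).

Columns: student plus the 4 distinct subject values (bio, cs, art, history).
For example, row stu23 column bio takes score=431 from the long row (stu23, bio).

| student | bio | cs | art | history |
| stu23 | 431 | 49 | 110 | 889 |
| stu25 | 523 | 367 | 709 | 276 |
| stu24 | 915 | 235 | 885 | 930 |
| stu26 | 348 | 547 | 537 | 594 |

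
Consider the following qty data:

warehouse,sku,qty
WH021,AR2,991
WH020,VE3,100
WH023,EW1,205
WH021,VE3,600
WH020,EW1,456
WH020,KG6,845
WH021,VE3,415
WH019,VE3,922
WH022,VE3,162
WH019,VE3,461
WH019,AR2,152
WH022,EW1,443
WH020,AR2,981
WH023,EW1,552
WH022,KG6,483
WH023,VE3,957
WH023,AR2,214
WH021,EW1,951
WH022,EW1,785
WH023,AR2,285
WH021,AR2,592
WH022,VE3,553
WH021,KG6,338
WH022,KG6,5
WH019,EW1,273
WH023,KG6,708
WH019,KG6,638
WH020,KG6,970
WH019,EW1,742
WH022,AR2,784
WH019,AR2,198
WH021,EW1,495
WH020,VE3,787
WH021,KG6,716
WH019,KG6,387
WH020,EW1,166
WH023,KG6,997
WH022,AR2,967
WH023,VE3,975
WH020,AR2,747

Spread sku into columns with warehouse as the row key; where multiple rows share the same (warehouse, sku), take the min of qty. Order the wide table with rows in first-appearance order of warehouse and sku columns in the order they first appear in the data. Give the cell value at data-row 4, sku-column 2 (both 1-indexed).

461

With rows in first-appearance order of warehouse, row 4 is warehouse=WH019. sku columns in first-appearance order: AR2, VE3, EW1, KG6; column 2 is VE3.
Long rows with warehouse=WH019, sku=VE3: min(922, 461) = 461.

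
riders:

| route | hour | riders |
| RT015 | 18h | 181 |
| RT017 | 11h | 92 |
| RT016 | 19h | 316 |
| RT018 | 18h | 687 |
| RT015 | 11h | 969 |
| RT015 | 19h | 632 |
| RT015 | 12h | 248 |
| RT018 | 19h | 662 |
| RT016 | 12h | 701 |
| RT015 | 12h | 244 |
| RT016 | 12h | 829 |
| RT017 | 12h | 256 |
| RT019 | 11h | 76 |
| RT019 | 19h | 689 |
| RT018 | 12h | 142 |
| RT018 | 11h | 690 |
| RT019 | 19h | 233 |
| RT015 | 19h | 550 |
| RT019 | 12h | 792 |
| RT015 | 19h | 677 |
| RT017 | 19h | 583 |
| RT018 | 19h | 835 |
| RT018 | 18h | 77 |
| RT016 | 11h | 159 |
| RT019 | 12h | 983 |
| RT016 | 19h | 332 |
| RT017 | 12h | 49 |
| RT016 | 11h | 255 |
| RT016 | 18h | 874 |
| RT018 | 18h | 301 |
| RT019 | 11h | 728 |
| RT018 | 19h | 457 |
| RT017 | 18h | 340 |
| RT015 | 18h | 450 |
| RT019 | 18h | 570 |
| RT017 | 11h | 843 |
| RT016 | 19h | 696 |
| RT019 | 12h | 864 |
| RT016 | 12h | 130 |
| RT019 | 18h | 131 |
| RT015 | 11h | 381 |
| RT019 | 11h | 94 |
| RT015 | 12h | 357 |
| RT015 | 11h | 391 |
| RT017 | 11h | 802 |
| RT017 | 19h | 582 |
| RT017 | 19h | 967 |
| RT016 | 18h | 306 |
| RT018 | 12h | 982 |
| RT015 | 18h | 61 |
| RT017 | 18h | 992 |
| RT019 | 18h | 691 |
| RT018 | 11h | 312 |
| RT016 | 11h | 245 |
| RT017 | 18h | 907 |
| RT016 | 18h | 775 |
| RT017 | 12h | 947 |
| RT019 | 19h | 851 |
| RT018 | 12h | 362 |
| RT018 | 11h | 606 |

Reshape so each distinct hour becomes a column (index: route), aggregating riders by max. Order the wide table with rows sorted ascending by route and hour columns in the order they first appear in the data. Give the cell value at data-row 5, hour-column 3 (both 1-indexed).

851

With rows sorted ascending by route, row 5 is route=RT019. hour columns in first-appearance order: 18h, 11h, 19h, 12h; column 3 is 19h.
Long rows with route=RT019, hour=19h: max(689, 233, 851) = 851.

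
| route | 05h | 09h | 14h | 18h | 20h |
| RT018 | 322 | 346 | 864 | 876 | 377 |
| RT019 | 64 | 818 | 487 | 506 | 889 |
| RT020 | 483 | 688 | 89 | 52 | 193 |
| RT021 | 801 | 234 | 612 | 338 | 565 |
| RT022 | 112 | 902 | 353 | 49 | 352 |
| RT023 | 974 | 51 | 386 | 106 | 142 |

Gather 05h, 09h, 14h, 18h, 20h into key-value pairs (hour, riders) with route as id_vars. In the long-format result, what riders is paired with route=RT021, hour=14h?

612

Unpivoting turns each (route, wide-column) pair into one long row.
The wide cell at row RT021, column 14h holds 612, so the long row (RT021, 14h) has riders=612.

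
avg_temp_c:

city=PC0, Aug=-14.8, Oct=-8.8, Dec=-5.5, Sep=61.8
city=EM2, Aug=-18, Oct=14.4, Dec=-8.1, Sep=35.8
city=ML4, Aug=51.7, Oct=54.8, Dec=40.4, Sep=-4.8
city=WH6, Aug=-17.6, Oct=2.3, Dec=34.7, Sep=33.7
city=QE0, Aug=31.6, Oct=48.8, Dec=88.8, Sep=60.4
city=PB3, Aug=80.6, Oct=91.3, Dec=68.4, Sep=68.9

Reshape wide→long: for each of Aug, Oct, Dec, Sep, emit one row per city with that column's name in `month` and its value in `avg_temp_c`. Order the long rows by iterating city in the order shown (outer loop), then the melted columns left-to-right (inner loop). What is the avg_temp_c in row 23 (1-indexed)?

24 rows total (6 × 4). Row 23: index ⌊(23-1)/4⌋ = 5 into city → PB3; (23-1) mod 4 = 2 into the melted columns → Dec.
So row 23 is (PB3, Dec, 68.4); avg_temp_c = 68.4.

68.4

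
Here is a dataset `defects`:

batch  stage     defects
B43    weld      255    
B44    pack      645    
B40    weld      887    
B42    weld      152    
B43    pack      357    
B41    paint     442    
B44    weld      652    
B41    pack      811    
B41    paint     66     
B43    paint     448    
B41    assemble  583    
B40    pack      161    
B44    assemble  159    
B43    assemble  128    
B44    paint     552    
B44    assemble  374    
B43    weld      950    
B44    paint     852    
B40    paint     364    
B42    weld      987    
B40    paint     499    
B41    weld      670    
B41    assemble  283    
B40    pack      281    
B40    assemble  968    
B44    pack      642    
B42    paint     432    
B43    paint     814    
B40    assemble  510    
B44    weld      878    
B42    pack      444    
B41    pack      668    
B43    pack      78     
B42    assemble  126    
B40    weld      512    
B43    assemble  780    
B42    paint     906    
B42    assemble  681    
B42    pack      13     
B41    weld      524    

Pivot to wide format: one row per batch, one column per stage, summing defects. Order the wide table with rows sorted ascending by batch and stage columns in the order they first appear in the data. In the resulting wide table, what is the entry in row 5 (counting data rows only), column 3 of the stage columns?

1404

With rows sorted ascending by batch, row 5 is batch=B44. stage columns in first-appearance order: weld, pack, paint, assemble; column 3 is paint.
Long rows with batch=B44, stage=paint: 552 + 852 = 1404.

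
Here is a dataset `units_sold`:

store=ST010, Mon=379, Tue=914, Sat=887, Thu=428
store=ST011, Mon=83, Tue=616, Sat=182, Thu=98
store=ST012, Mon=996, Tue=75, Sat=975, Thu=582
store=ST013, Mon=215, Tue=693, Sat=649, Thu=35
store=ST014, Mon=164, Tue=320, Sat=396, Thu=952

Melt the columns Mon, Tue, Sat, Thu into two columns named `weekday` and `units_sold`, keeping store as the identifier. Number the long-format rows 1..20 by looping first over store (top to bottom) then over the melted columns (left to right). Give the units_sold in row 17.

20 rows total (5 × 4). Row 17: index ⌊(17-1)/4⌋ = 4 into store → ST014; (17-1) mod 4 = 0 into the melted columns → Mon.
So row 17 is (ST014, Mon, 164); units_sold = 164.

164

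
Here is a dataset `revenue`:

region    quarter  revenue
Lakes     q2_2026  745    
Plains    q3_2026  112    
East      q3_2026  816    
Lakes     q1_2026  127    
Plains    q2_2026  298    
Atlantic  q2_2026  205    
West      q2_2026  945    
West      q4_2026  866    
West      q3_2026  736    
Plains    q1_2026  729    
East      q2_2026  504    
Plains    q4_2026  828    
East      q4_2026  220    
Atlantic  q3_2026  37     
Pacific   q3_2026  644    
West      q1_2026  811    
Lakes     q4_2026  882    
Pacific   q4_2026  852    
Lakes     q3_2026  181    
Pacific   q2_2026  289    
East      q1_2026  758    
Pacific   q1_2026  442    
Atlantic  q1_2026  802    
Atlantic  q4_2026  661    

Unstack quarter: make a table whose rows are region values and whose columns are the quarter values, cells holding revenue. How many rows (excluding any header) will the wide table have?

6

6 distinct region values → 6 rows.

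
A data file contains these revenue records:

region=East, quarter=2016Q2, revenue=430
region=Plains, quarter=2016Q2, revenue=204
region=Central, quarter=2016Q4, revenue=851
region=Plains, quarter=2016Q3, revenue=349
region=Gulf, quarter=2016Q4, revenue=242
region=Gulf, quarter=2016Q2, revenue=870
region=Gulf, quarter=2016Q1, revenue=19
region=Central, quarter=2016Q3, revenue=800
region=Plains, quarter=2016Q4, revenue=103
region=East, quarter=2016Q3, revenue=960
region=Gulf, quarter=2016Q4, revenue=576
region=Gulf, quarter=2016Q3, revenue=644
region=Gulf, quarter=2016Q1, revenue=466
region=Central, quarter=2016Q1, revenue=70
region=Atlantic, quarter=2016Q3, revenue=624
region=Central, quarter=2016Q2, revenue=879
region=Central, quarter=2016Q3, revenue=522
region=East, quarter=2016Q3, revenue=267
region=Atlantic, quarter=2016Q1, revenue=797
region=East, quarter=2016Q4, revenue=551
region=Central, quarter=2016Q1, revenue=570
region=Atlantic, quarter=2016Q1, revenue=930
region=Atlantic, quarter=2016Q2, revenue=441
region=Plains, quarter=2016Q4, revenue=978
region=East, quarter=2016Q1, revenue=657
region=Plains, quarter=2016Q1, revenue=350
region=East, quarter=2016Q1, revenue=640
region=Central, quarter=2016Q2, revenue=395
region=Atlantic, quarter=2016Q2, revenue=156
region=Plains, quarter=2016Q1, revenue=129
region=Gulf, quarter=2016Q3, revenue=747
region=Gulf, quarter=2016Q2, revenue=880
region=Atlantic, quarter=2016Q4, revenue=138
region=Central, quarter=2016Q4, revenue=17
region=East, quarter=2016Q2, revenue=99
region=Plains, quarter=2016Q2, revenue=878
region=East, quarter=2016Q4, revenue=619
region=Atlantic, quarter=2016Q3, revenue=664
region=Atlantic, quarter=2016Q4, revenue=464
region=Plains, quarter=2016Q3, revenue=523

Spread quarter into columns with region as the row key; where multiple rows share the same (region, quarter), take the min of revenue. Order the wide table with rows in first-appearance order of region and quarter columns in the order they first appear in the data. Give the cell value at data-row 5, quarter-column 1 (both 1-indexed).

156

With rows in first-appearance order of region, row 5 is region=Atlantic. quarter columns in first-appearance order: 2016Q2, 2016Q4, 2016Q3, 2016Q1; column 1 is 2016Q2.
Long rows with region=Atlantic, quarter=2016Q2: min(441, 156) = 156.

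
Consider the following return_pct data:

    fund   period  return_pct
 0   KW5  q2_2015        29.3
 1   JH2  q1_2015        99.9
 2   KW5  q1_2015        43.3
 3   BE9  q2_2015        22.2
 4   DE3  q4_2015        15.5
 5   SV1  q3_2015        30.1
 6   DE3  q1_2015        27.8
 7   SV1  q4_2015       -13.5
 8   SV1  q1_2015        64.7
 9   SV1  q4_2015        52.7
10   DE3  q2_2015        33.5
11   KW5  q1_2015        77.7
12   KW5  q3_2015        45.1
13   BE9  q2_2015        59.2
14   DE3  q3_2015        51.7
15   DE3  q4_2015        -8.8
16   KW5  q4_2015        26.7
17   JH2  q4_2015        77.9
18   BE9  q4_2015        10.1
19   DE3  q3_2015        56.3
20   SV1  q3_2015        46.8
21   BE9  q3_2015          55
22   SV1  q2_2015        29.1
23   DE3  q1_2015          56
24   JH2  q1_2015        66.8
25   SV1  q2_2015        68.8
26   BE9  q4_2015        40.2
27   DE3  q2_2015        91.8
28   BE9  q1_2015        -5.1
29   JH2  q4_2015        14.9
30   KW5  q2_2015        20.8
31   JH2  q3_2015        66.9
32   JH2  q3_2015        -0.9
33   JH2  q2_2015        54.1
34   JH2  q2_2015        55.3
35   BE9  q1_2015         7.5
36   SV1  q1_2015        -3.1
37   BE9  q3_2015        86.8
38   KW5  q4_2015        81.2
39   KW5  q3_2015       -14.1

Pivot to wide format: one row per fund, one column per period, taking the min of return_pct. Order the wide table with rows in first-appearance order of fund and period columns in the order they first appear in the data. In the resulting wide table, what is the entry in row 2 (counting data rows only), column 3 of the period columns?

With rows in first-appearance order of fund, row 2 is fund=JH2. period columns in first-appearance order: q2_2015, q1_2015, q4_2015, q3_2015; column 3 is q4_2015.
Long rows with fund=JH2, period=q4_2015: min(77.9, 14.9) = 14.9.

14.9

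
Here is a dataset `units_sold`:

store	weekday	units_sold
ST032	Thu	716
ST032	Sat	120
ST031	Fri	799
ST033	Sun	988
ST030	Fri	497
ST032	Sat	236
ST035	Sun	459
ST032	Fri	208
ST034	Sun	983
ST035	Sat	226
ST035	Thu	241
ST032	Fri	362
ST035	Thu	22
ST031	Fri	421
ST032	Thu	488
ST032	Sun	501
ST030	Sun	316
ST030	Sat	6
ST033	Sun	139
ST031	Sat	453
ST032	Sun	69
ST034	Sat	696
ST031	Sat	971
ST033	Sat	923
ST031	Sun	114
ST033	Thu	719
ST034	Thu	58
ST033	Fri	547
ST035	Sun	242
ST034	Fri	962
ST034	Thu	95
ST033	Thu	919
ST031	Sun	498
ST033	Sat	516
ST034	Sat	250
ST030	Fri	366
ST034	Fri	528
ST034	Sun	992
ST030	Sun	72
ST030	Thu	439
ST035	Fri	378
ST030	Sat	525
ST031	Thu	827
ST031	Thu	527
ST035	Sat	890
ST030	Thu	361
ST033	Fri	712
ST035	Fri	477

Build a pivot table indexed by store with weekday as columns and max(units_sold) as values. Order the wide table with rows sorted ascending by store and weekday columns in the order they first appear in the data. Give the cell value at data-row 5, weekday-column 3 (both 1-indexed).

962

With rows sorted ascending by store, row 5 is store=ST034. weekday columns in first-appearance order: Thu, Sat, Fri, Sun; column 3 is Fri.
Long rows with store=ST034, weekday=Fri: max(962, 528) = 962.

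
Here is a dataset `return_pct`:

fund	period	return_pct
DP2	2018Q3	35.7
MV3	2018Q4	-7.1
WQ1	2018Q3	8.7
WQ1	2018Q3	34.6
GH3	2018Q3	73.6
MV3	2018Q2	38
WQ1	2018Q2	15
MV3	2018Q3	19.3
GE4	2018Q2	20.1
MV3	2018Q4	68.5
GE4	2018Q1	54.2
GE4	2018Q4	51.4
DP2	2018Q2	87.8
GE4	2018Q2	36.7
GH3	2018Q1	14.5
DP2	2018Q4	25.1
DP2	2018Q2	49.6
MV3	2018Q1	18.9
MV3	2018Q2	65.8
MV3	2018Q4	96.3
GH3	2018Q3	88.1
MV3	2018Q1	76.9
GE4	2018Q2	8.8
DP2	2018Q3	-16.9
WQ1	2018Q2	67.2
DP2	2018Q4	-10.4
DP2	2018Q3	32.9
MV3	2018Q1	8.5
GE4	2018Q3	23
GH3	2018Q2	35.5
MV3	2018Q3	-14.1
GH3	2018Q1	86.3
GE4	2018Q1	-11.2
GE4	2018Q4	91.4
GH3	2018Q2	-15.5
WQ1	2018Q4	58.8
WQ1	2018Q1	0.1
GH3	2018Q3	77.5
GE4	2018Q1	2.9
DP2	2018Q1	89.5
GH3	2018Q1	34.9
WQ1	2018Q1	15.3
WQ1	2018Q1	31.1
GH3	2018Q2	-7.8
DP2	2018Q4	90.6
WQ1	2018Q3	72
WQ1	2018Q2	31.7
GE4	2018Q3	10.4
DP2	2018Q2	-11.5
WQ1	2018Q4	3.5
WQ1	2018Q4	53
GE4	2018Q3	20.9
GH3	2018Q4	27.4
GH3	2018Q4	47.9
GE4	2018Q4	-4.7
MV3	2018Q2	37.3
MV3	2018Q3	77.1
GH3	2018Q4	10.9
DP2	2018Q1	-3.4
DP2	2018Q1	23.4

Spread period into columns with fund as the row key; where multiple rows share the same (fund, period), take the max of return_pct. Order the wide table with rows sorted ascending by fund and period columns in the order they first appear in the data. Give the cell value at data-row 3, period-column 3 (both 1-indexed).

35.5

With rows sorted ascending by fund, row 3 is fund=GH3. period columns in first-appearance order: 2018Q3, 2018Q4, 2018Q2, 2018Q1; column 3 is 2018Q2.
Long rows with fund=GH3, period=2018Q2: max(35.5, -15.5, -7.8) = 35.5.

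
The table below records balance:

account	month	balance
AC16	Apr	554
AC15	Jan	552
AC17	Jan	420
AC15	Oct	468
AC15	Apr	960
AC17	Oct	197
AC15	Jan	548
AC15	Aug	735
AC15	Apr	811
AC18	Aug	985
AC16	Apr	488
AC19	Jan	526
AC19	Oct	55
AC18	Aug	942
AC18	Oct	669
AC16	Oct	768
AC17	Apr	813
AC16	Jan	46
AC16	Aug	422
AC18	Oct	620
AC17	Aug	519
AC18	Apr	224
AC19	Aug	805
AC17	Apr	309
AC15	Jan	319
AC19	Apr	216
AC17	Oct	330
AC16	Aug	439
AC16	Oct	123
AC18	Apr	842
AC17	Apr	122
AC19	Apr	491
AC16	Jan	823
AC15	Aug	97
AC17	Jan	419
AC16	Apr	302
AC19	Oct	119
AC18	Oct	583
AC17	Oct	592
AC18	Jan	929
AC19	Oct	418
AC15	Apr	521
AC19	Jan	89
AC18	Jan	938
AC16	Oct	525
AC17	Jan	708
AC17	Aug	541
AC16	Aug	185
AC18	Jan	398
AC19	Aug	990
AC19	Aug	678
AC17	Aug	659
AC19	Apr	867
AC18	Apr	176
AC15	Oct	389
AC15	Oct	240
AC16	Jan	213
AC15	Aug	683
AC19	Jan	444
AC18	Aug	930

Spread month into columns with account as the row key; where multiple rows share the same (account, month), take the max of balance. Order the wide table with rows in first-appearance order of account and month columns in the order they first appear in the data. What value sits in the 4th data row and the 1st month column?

With rows in first-appearance order of account, row 4 is account=AC18. month columns in first-appearance order: Apr, Jan, Oct, Aug; column 1 is Apr.
Long rows with account=AC18, month=Apr: max(224, 842, 176) = 842.

842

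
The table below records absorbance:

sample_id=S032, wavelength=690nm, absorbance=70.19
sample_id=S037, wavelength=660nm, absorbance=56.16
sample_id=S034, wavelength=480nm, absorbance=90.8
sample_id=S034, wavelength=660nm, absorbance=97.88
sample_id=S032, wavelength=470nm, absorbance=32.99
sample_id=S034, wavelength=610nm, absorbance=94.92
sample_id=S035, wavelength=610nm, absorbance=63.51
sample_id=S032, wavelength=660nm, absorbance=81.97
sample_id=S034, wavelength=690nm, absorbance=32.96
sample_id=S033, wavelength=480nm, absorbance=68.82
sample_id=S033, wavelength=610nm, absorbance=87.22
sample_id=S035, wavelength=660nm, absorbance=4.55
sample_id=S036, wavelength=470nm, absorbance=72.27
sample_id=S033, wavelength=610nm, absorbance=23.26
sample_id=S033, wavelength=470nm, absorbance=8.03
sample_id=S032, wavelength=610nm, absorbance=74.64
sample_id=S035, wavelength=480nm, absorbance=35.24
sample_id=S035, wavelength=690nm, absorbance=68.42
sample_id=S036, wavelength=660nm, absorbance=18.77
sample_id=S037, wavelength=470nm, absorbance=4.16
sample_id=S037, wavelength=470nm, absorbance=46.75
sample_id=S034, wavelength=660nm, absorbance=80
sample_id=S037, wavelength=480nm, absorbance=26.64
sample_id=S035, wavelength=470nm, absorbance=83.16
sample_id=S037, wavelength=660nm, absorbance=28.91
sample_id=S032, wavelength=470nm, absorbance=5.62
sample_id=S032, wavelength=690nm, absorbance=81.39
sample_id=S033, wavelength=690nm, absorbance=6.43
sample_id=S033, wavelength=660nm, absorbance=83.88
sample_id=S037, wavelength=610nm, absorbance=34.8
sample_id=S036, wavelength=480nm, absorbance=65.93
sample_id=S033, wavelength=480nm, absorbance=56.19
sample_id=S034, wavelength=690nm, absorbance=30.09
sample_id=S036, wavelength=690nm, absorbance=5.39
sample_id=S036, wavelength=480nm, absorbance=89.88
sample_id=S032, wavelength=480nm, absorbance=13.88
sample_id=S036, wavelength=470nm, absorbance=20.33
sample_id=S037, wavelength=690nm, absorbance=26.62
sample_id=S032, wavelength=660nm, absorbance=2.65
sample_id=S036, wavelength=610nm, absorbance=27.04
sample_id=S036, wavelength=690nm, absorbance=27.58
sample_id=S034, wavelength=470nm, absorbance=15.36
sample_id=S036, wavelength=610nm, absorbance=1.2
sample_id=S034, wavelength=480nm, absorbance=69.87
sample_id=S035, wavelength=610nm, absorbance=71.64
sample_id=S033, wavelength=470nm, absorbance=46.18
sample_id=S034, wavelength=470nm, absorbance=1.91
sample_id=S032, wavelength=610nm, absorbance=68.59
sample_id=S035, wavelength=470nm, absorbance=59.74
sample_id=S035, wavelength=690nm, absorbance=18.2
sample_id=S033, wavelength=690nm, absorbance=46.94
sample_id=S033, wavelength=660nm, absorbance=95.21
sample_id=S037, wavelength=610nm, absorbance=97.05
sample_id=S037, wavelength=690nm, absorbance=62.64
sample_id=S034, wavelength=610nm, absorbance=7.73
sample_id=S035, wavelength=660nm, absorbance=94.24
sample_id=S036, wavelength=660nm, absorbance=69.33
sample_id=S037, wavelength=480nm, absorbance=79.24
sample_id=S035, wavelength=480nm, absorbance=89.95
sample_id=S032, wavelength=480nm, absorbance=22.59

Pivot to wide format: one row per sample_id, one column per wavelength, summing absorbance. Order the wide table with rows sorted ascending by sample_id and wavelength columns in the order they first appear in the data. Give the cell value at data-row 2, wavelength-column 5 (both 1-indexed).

110.48

With rows sorted ascending by sample_id, row 2 is sample_id=S033. wavelength columns in first-appearance order: 690nm, 660nm, 480nm, 470nm, 610nm; column 5 is 610nm.
Long rows with sample_id=S033, wavelength=610nm: 87.22 + 23.26 = 110.48.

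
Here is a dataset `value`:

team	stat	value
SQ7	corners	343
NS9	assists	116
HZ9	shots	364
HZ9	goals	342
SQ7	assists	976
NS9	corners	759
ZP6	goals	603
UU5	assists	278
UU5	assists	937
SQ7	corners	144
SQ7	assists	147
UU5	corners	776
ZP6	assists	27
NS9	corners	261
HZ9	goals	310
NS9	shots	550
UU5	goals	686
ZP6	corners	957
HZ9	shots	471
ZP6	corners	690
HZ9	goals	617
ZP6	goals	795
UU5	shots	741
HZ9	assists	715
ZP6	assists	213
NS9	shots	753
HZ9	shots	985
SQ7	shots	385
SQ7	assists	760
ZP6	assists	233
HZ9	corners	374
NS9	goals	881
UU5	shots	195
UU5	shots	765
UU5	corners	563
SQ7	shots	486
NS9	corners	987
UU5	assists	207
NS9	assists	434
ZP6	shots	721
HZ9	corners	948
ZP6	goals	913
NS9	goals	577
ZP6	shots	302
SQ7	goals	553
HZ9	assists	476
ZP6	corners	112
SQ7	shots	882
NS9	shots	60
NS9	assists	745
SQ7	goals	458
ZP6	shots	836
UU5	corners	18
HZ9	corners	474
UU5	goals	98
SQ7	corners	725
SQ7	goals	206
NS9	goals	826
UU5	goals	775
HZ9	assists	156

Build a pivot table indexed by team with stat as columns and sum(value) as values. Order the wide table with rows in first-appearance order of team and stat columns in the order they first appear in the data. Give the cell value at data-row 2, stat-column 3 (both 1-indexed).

With rows in first-appearance order of team, row 2 is team=NS9. stat columns in first-appearance order: corners, assists, shots, goals; column 3 is shots.
Long rows with team=NS9, stat=shots: 550 + 753 + 60 = 1363.

1363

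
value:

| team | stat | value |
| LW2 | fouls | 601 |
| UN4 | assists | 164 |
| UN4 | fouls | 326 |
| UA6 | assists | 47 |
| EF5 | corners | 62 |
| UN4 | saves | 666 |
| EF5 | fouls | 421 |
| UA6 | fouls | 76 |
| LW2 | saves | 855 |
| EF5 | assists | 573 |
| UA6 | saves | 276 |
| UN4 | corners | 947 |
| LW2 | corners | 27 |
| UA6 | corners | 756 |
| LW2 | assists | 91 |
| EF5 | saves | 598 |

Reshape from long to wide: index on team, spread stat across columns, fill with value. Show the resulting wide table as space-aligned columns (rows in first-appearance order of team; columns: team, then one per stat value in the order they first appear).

team  fouls  assists  corners  saves
LW2   601    91       27       855  
UN4   326    164      947      666  
UA6   76     47       756      276  
EF5   421    573      62       598  

Columns: team plus the 4 distinct stat values (fouls, assists, corners, saves).
For example, row LW2 column fouls takes value=601 from the long row (LW2, fouls).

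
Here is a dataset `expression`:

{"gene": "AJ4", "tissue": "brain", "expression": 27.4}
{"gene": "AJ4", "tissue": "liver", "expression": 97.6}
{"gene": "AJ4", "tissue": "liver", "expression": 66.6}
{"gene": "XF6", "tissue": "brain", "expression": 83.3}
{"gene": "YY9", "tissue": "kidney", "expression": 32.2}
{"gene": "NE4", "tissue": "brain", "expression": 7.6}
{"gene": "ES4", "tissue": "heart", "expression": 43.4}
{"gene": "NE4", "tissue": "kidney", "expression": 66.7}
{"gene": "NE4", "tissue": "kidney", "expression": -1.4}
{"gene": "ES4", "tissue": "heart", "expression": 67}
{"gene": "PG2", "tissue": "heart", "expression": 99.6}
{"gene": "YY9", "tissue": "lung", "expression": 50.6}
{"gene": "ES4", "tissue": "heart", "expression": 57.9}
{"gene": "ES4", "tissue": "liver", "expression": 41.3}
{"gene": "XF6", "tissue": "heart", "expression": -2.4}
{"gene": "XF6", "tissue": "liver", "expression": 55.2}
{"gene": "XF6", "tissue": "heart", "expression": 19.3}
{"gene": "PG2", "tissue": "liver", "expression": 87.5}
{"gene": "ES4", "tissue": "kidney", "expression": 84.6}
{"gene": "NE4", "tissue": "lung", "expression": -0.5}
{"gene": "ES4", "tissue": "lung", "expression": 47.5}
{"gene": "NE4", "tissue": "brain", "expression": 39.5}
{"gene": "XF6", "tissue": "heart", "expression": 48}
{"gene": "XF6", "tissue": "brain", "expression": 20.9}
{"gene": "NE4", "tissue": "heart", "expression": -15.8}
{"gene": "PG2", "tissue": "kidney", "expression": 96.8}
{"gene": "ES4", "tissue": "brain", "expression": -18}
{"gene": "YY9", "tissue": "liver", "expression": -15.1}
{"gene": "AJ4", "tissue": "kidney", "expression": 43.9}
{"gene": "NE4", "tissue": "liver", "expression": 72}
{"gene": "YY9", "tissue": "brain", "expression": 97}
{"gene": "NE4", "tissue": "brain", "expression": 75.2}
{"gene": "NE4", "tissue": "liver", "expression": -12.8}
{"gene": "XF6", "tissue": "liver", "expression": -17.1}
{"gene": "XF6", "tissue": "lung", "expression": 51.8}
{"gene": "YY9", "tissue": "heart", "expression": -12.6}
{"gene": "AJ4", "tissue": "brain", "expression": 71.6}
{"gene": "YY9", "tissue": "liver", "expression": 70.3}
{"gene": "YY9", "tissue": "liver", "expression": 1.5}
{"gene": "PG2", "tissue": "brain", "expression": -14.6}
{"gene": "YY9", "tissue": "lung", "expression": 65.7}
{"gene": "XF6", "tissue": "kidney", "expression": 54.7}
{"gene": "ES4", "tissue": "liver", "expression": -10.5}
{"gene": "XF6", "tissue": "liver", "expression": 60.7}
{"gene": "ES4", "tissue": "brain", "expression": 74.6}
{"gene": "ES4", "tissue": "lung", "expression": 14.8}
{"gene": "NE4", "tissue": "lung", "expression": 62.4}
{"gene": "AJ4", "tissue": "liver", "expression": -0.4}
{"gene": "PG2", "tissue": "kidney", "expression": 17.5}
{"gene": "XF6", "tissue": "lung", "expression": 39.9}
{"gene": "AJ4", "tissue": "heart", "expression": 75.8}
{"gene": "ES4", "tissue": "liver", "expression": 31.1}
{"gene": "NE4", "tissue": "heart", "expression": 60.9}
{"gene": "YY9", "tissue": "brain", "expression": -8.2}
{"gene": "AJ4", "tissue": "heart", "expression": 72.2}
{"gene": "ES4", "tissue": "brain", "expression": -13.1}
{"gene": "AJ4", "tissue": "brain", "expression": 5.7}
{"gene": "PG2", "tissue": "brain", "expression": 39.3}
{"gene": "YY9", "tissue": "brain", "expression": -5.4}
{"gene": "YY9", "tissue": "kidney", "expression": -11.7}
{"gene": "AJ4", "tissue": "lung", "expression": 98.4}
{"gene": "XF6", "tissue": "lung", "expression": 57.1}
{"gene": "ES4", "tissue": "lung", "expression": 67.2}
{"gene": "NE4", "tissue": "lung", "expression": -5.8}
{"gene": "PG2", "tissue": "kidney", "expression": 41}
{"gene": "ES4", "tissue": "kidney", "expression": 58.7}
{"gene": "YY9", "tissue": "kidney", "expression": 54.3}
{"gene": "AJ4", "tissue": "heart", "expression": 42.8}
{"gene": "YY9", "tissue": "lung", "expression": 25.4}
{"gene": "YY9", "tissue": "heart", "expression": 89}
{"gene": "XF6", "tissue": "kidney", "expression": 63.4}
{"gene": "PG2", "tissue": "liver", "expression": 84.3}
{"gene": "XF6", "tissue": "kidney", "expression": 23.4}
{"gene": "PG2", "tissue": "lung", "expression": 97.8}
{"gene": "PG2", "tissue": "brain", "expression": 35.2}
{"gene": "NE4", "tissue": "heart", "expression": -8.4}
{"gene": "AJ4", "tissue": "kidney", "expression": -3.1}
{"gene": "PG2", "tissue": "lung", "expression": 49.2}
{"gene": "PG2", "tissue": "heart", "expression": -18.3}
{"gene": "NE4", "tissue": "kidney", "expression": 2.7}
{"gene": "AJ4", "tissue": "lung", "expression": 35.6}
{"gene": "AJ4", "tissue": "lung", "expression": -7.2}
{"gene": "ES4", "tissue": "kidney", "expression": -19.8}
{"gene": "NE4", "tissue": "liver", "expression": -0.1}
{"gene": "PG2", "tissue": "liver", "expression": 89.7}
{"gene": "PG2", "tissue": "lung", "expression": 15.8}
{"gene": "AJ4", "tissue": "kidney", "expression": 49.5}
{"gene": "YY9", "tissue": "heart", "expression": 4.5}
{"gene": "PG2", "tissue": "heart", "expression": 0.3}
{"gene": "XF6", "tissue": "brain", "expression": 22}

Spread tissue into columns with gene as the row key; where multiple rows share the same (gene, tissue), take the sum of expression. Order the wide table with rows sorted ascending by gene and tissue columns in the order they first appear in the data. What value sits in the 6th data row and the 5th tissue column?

With rows sorted ascending by gene, row 6 is gene=YY9. tissue columns in first-appearance order: brain, liver, kidney, heart, lung; column 5 is lung.
Long rows with gene=YY9, tissue=lung: 50.6 + 65.7 + 25.4 = 141.7.

141.7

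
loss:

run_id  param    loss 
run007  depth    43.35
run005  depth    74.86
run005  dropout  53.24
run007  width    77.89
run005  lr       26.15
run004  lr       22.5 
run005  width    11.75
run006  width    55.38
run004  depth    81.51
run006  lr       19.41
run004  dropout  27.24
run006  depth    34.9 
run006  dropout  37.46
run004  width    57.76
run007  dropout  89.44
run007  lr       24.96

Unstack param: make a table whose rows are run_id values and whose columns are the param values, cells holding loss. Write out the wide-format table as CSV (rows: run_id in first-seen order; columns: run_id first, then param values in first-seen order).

Columns: run_id plus the 4 distinct param values (depth, dropout, width, lr).
For example, row run007 column depth takes loss=43.35 from the long row (run007, depth).

run_id,depth,dropout,width,lr
run007,43.35,89.44,77.89,24.96
run005,74.86,53.24,11.75,26.15
run004,81.51,27.24,57.76,22.5
run006,34.9,37.46,55.38,19.41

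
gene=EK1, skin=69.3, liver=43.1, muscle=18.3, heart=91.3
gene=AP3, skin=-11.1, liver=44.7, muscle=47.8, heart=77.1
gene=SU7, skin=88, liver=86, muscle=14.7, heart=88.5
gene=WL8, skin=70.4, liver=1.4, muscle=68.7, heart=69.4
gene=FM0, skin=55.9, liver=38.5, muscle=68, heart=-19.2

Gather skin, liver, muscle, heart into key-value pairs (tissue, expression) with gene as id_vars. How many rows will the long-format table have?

5 gene values × 4 melted columns = 20 rows.

20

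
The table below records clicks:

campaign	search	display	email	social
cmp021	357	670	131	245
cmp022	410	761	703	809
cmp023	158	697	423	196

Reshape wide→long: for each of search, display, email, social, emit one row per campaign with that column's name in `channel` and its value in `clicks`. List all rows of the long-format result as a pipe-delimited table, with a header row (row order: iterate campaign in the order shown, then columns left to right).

| campaign | channel | clicks |
| cmp021 | search | 357 |
| cmp021 | display | 670 |
| cmp021 | email | 131 |
| cmp021 | social | 245 |
| cmp022 | search | 410 |
| cmp022 | display | 761 |
| cmp022 | email | 703 |
| cmp022 | social | 809 |
| cmp023 | search | 158 |
| cmp023 | display | 697 |
| cmp023 | email | 423 |
| cmp023 | social | 196 |

Each (campaign, column) pair becomes one row: 3 × 4 = 12 rows.
For example, (cmp021, search) → clicks=357.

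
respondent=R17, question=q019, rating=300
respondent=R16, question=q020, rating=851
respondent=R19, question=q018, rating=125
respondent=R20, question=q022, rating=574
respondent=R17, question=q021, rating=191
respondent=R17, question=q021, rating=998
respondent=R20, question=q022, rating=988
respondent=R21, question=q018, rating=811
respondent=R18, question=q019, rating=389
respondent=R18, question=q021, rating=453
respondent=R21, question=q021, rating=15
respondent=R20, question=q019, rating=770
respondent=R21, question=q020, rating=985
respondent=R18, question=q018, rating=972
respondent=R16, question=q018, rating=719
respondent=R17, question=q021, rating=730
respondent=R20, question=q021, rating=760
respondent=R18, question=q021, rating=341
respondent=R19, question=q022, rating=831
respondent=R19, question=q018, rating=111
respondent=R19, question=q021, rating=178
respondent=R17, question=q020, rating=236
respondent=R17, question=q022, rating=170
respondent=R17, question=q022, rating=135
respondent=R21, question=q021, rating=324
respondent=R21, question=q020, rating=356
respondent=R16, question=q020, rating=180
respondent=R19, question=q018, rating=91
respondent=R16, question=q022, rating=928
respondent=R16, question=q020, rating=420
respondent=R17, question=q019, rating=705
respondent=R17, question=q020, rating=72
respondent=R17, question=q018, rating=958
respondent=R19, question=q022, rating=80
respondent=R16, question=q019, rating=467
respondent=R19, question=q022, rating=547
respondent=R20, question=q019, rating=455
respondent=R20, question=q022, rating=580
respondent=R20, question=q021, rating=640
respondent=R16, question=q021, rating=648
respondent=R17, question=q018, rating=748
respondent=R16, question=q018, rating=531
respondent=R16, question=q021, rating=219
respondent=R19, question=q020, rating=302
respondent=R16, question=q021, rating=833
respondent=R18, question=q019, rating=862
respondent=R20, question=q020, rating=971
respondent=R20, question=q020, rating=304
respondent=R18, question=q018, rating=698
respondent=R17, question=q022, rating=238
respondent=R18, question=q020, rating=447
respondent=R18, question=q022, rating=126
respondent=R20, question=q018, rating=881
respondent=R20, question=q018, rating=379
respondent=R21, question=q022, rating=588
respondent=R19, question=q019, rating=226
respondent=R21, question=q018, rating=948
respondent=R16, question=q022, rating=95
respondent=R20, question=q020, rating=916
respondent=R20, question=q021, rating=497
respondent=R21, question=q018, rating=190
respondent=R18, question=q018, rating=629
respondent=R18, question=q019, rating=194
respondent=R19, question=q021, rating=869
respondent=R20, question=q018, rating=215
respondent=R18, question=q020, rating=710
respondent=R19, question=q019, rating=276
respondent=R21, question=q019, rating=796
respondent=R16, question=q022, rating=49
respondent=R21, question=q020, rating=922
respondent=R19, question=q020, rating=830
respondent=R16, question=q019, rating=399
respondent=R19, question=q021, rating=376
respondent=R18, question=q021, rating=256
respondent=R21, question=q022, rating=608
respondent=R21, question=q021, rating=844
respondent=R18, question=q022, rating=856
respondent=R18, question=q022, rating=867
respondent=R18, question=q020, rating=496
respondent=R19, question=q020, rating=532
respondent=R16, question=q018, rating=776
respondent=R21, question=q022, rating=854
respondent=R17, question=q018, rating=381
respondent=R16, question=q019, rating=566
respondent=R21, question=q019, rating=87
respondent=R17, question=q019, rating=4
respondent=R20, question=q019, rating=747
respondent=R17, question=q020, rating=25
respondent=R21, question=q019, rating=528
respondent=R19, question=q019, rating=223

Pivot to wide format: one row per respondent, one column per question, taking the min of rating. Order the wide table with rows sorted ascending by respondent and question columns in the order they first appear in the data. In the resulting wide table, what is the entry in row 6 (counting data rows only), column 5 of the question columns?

With rows sorted ascending by respondent, row 6 is respondent=R21. question columns in first-appearance order: q019, q020, q018, q022, q021; column 5 is q021.
Long rows with respondent=R21, question=q021: min(15, 324, 844) = 15.

15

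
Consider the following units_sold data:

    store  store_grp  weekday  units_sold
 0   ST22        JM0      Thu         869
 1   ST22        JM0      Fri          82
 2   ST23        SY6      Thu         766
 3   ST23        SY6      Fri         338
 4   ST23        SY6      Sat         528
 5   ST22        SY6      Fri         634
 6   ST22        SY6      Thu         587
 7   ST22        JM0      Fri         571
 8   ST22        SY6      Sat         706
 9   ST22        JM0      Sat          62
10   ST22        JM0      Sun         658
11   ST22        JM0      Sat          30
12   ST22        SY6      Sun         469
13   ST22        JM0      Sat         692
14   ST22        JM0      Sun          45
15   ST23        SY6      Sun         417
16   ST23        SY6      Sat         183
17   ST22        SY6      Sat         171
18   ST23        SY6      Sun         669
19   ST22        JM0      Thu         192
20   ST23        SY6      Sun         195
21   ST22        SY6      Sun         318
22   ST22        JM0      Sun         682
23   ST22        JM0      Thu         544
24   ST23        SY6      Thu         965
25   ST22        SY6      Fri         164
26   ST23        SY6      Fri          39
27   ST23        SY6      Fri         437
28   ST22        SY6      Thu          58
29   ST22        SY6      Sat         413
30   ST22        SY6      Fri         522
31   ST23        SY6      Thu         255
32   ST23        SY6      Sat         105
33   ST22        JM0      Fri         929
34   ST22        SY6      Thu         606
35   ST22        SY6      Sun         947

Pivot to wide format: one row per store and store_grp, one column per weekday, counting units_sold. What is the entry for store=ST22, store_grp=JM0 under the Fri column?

Rows with store=ST22, store_grp=JM0 and weekday=Fri: units_sold values are 82, 571, 929.
3 rows match — count = 3.

3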